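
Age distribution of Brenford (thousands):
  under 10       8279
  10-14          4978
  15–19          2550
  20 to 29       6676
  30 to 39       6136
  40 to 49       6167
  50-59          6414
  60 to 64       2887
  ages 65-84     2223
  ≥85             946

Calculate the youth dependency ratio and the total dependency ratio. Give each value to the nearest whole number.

0–14: 8279 + 4978 = 13257
15–64: 2550 + 6676 + 6136 + 6167 + 6414 + 2887 = 30830
65+: 2223 + 946 = 3169
Youth dependency ratio = 13257 / 30830 × 100 = 43
Total dependency ratio = (13257 + 3169) / 30830 × 100 = 16426 / 30830 × 100 = 53

Youth dependency ratio: 43
Total dependency ratio: 53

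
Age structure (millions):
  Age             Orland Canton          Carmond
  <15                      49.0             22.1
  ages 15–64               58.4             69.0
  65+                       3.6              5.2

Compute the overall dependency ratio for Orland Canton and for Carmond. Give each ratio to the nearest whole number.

Orland Canton: 90
Carmond: 40

Orland Canton: (49.0 + 3.6) / 58.4 × 100 = 52.6 / 58.4 × 100 = 90
Carmond: (22.1 + 5.2) / 69.0 × 100 = 27.3 / 69.0 × 100 = 40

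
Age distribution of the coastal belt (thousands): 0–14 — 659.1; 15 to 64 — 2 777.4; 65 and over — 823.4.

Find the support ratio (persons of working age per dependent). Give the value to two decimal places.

Support ratio: 1.87

Support ratio = 2 777.4 / (659.1 + 823.4) = 2 777.4 / 1 482.5 = 1.87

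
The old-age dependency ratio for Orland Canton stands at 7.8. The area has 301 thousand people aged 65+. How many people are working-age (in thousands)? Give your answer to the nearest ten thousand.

Working-age: 3860

Old-age dependency ratio = elderly / working-age × 100
7.8 = 301 / W × 100
⇒ 3860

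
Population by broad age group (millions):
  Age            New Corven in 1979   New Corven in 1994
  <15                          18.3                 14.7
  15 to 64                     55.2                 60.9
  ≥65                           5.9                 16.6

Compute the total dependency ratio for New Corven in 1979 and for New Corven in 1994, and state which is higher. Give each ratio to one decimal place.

New Corven in 1979: 43.8
New Corven in 1994: 51.4
Higher: New Corven in 1994

New Corven in 1979: (18.3 + 5.9) / 55.2 × 100 = 24.2 / 55.2 × 100 = 43.8
New Corven in 1994: (14.7 + 16.6) / 60.9 × 100 = 31.3 / 60.9 × 100 = 51.4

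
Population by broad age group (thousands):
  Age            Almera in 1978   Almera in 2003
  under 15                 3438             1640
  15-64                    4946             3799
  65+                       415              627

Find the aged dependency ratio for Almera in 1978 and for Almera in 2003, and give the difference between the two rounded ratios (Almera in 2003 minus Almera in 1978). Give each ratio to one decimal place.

Almera in 1978: 8.4
Almera in 2003: 16.5
Difference: +8.1

Almera in 1978: 415 / 4946 × 100 = 8.4
Almera in 2003: 627 / 3799 × 100 = 16.5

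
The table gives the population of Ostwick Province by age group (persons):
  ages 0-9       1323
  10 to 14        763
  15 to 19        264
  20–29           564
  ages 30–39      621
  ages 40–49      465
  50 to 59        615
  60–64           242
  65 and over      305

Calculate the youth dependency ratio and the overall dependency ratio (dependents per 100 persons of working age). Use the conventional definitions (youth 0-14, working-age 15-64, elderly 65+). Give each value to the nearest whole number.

0–14: 1323 + 763 = 2086
15–64: 264 + 564 + 621 + 465 + 615 + 242 = 2771
65+: 305
Youth dependency ratio = 2086 / 2771 × 100 = 75
Total dependency ratio = (2086 + 305) / 2771 × 100 = 2391 / 2771 × 100 = 86

Youth dependency ratio: 75
Total dependency ratio: 86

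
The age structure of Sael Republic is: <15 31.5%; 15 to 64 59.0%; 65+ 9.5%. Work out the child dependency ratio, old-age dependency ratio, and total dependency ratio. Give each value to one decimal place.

Youth dependency ratio: 53.4
Old-age dependency ratio: 16.1
Total dependency ratio: 69.5

Youth dependency ratio = 31.5 / 59.0 × 100 = 53.4
Old-age dependency ratio = 9.5 / 59.0 × 100 = 16.1
Total dependency ratio = (31.5 + 9.5) / 59.0 × 100 = 41.0 / 59.0 × 100 = 69.5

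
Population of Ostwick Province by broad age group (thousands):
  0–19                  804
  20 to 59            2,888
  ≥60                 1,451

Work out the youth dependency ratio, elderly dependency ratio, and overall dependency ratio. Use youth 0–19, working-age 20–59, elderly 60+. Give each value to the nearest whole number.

Youth dependency ratio: 28
Old-age dependency ratio: 50
Total dependency ratio: 78

Youth dependency ratio = 804 / 2,888 × 100 = 28
Old-age dependency ratio = 1,451 / 2,888 × 100 = 50
Total dependency ratio = (804 + 1,451) / 2,888 × 100 = 2,255 / 2,888 × 100 = 78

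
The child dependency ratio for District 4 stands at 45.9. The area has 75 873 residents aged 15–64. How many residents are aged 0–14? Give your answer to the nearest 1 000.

Youth dependency ratio = youth / working-age × 100
45.9 = Y / 75 873 × 100
⇒ 35 000

Aged 0–14: 35 000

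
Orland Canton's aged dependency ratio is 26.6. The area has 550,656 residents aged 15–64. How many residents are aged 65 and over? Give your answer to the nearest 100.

Aged 65 and over: 146,500

Old-age dependency ratio = elderly / working-age × 100
26.6 = E / 550,656 × 100
⇒ 146,500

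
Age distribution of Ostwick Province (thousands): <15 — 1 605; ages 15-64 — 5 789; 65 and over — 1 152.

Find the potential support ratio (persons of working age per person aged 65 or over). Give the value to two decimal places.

Potential support ratio = 5 789 / 1 152 = 5.03

Potential support ratio: 5.03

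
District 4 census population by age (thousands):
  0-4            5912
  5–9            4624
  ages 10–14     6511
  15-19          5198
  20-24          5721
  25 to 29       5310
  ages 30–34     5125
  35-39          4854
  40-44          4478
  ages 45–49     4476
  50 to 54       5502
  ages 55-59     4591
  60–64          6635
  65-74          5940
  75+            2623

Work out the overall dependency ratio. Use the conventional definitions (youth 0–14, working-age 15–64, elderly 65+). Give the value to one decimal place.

0–14: 5912 + 4624 + 6511 = 17047
15–64: 5198 + 5721 + 5310 + 5125 + 4854 + 4478 + 4476 + 5502 + 4591 + 6635 = 51890
65+: 5940 + 2623 = 8563
Total dependency ratio = (17047 + 8563) / 51890 × 100 = 25610 / 51890 × 100 = 49.4

Total dependency ratio: 49.4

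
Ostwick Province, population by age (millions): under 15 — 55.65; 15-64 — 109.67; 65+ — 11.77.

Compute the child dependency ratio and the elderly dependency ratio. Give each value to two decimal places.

Youth dependency ratio = 55.65 / 109.67 × 100 = 50.74
Old-age dependency ratio = 11.77 / 109.67 × 100 = 10.73

Youth dependency ratio: 50.74
Old-age dependency ratio: 10.73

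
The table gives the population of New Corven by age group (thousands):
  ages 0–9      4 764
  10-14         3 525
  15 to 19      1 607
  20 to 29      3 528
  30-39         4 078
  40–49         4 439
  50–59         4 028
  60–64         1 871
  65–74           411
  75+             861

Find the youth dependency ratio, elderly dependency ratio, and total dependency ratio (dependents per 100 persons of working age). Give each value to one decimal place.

0–14: 4 764 + 3 525 = 8 289
15–64: 1 607 + 3 528 + 4 078 + 4 439 + 4 028 + 1 871 = 19 551
65+: 411 + 861 = 1 272
Youth dependency ratio = 8 289 / 19 551 × 100 = 42.4
Old-age dependency ratio = 1 272 / 19 551 × 100 = 6.5
Total dependency ratio = (8 289 + 1 272) / 19 551 × 100 = 9 561 / 19 551 × 100 = 48.9

Youth dependency ratio: 42.4
Old-age dependency ratio: 6.5
Total dependency ratio: 48.9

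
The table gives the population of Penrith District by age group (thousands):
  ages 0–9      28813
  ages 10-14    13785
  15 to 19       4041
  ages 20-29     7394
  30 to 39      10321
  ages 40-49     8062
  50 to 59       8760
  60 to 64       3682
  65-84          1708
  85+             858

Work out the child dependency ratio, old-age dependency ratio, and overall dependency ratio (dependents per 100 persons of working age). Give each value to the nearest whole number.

0–14: 28813 + 13785 = 42598
15–64: 4041 + 7394 + 10321 + 8062 + 8760 + 3682 = 42260
65+: 1708 + 858 = 2566
Youth dependency ratio = 42598 / 42260 × 100 = 101
Old-age dependency ratio = 2566 / 42260 × 100 = 6
Total dependency ratio = (42598 + 2566) / 42260 × 100 = 45164 / 42260 × 100 = 107

Youth dependency ratio: 101
Old-age dependency ratio: 6
Total dependency ratio: 107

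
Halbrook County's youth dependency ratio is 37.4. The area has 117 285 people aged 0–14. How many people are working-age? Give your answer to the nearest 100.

Working-age: 313 600

Youth dependency ratio = youth / working-age × 100
37.4 = 117 285 / W × 100
⇒ 313 600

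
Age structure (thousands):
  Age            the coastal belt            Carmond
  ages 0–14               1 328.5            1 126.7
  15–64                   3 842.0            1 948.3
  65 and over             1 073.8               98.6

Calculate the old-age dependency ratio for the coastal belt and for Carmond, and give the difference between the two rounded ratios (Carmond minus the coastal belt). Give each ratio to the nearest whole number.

the coastal belt: 28
Carmond: 5
Difference: -23

the coastal belt: 1 073.8 / 3 842.0 × 100 = 28
Carmond: 98.6 / 1 948.3 × 100 = 5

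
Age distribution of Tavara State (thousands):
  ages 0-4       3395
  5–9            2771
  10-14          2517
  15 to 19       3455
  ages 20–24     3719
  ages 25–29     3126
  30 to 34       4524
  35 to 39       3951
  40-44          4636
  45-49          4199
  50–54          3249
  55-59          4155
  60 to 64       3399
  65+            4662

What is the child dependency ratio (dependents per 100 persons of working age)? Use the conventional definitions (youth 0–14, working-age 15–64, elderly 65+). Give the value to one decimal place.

Youth dependency ratio: 22.6

0–14: 3395 + 2771 + 2517 = 8683
15–64: 3455 + 3719 + 3126 + 4524 + 3951 + 4636 + 4199 + 3249 + 4155 + 3399 = 38413
65+: 4662
Youth dependency ratio = 8683 / 38413 × 100 = 22.6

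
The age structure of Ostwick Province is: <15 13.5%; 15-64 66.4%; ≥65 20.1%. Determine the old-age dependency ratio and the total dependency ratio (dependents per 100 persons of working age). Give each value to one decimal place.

Old-age dependency ratio: 30.3
Total dependency ratio: 50.6

Old-age dependency ratio = 20.1 / 66.4 × 100 = 30.3
Total dependency ratio = (13.5 + 20.1) / 66.4 × 100 = 33.6 / 66.4 × 100 = 50.6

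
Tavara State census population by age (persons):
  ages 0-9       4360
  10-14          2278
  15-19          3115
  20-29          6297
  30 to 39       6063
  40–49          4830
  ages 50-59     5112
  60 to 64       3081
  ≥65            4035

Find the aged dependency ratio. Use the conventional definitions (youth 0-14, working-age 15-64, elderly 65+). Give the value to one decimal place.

0–14: 4360 + 2278 = 6638
15–64: 3115 + 6297 + 6063 + 4830 + 5112 + 3081 = 28498
65+: 4035
Old-age dependency ratio = 4035 / 28498 × 100 = 14.2

Old-age dependency ratio: 14.2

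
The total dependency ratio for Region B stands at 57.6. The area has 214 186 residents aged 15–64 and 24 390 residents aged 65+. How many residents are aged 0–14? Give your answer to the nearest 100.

Total dependency ratio = (youth + elderly) / working-age × 100
57.6 = (Y + 24 390) / 214 186 × 100
⇒ 99 000

Aged 0–14: 99 000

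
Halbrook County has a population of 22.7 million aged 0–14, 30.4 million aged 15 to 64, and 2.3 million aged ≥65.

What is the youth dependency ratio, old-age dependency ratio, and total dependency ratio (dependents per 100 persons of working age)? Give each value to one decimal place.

Youth dependency ratio: 74.7
Old-age dependency ratio: 7.6
Total dependency ratio: 82.2

Youth dependency ratio = 22.7 / 30.4 × 100 = 74.7
Old-age dependency ratio = 2.3 / 30.4 × 100 = 7.6
Total dependency ratio = (22.7 + 2.3) / 30.4 × 100 = 25.0 / 30.4 × 100 = 82.2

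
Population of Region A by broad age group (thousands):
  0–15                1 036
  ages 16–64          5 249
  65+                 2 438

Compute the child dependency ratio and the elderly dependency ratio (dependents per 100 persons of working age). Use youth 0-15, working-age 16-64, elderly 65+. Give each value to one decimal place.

Youth dependency ratio = 1 036 / 5 249 × 100 = 19.7
Old-age dependency ratio = 2 438 / 5 249 × 100 = 46.4

Youth dependency ratio: 19.7
Old-age dependency ratio: 46.4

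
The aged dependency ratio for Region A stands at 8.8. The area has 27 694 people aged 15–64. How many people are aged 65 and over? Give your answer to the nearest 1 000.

Aged 65 and over: 2 000

Old-age dependency ratio = elderly / working-age × 100
8.8 = E / 27 694 × 100
⇒ 2 000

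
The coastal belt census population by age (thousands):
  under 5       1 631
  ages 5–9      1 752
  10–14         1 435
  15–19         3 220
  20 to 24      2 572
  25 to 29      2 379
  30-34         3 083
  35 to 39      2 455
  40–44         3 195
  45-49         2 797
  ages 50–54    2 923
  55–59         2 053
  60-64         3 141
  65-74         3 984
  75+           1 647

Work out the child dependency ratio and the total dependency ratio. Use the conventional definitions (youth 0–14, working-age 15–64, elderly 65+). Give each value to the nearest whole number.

Youth dependency ratio: 17
Total dependency ratio: 38

0–14: 1 631 + 1 752 + 1 435 = 4 818
15–64: 3 220 + 2 572 + 2 379 + 3 083 + 2 455 + 3 195 + 2 797 + 2 923 + 2 053 + 3 141 = 27 818
65+: 3 984 + 1 647 = 5 631
Youth dependency ratio = 4 818 / 27 818 × 100 = 17
Total dependency ratio = (4 818 + 5 631) / 27 818 × 100 = 10 449 / 27 818 × 100 = 38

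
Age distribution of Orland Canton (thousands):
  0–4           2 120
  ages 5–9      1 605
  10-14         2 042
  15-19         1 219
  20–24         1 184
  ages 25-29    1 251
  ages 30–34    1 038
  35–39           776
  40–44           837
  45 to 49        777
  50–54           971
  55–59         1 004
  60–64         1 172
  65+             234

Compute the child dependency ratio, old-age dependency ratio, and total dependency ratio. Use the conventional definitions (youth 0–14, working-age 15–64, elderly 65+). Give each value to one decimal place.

0–14: 2 120 + 1 605 + 2 042 = 5 767
15–64: 1 219 + 1 184 + 1 251 + 1 038 + 776 + 837 + 777 + 971 + 1 004 + 1 172 = 10 229
65+: 234
Youth dependency ratio = 5 767 / 10 229 × 100 = 56.4
Old-age dependency ratio = 234 / 10 229 × 100 = 2.3
Total dependency ratio = (5 767 + 234) / 10 229 × 100 = 6 001 / 10 229 × 100 = 58.7

Youth dependency ratio: 56.4
Old-age dependency ratio: 2.3
Total dependency ratio: 58.7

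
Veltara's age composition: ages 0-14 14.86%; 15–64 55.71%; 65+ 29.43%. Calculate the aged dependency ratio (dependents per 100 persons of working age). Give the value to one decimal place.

Old-age dependency ratio = 29.43 / 55.71 × 100 = 52.8

Old-age dependency ratio: 52.8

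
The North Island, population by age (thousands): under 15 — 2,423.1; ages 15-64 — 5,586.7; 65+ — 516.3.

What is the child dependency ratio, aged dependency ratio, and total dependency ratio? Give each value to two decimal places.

Youth dependency ratio = 2,423.1 / 5,586.7 × 100 = 43.37
Old-age dependency ratio = 516.3 / 5,586.7 × 100 = 9.24
Total dependency ratio = (2,423.1 + 516.3) / 5,586.7 × 100 = 2,939.4 / 5,586.7 × 100 = 52.61

Youth dependency ratio: 43.37
Old-age dependency ratio: 9.24
Total dependency ratio: 52.61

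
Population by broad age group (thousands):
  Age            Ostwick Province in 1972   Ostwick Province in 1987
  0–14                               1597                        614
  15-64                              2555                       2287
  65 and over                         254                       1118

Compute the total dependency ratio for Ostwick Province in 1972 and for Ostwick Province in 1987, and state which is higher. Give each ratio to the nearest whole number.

Ostwick Province in 1972: 72
Ostwick Province in 1987: 76
Higher: Ostwick Province in 1987

Ostwick Province in 1972: (1597 + 254) / 2555 × 100 = 1851 / 2555 × 100 = 72
Ostwick Province in 1987: (614 + 1118) / 2287 × 100 = 1732 / 2287 × 100 = 76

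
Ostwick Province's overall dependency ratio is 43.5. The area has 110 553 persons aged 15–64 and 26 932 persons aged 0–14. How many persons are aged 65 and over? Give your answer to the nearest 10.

Aged 65 and over: 21 160

Total dependency ratio = (youth + elderly) / working-age × 100
43.5 = (26 932 + E) / 110 553 × 100
⇒ 21 160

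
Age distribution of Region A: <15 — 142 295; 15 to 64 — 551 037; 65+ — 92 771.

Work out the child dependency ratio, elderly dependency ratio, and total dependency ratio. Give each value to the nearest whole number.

Youth dependency ratio: 26
Old-age dependency ratio: 17
Total dependency ratio: 43

Youth dependency ratio = 142 295 / 551 037 × 100 = 26
Old-age dependency ratio = 92 771 / 551 037 × 100 = 17
Total dependency ratio = (142 295 + 92 771) / 551 037 × 100 = 235 066 / 551 037 × 100 = 43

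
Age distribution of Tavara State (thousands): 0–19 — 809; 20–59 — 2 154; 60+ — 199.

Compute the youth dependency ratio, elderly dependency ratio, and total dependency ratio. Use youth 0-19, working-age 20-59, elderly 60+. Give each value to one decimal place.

Youth dependency ratio = 809 / 2 154 × 100 = 37.6
Old-age dependency ratio = 199 / 2 154 × 100 = 9.2
Total dependency ratio = (809 + 199) / 2 154 × 100 = 1 008 / 2 154 × 100 = 46.8

Youth dependency ratio: 37.6
Old-age dependency ratio: 9.2
Total dependency ratio: 46.8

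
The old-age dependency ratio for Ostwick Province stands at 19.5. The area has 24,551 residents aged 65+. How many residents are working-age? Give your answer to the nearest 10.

Old-age dependency ratio = elderly / working-age × 100
19.5 = 24,551 / W × 100
⇒ 125,900

Working-age: 125,900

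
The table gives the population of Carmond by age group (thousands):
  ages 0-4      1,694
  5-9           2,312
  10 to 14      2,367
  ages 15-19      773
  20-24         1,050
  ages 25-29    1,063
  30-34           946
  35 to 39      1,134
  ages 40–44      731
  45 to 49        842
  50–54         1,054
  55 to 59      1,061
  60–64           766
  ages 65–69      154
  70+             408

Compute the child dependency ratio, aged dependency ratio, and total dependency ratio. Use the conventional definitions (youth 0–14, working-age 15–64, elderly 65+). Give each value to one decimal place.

Youth dependency ratio: 67.7
Old-age dependency ratio: 6.0
Total dependency ratio: 73.6

0–14: 1,694 + 2,312 + 2,367 = 6,373
15–64: 773 + 1,050 + 1,063 + 946 + 1,134 + 731 + 842 + 1,054 + 1,061 + 766 = 9,420
65+: 154 + 408 = 562
Youth dependency ratio = 6,373 / 9,420 × 100 = 67.7
Old-age dependency ratio = 562 / 9,420 × 100 = 6.0
Total dependency ratio = (6,373 + 562) / 9,420 × 100 = 6,935 / 9,420 × 100 = 73.6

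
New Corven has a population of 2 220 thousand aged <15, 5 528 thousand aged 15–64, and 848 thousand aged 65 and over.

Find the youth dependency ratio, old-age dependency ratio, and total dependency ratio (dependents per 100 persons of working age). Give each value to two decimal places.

Youth dependency ratio = 2 220 / 5 528 × 100 = 40.16
Old-age dependency ratio = 848 / 5 528 × 100 = 15.34
Total dependency ratio = (2 220 + 848) / 5 528 × 100 = 3 068 / 5 528 × 100 = 55.50

Youth dependency ratio: 40.16
Old-age dependency ratio: 15.34
Total dependency ratio: 55.50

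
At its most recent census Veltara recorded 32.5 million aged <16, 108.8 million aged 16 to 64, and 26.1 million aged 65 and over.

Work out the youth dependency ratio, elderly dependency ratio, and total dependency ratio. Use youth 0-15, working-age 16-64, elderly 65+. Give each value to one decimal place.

Youth dependency ratio = 32.5 / 108.8 × 100 = 29.9
Old-age dependency ratio = 26.1 / 108.8 × 100 = 24.0
Total dependency ratio = (32.5 + 26.1) / 108.8 × 100 = 58.6 / 108.8 × 100 = 53.9

Youth dependency ratio: 29.9
Old-age dependency ratio: 24.0
Total dependency ratio: 53.9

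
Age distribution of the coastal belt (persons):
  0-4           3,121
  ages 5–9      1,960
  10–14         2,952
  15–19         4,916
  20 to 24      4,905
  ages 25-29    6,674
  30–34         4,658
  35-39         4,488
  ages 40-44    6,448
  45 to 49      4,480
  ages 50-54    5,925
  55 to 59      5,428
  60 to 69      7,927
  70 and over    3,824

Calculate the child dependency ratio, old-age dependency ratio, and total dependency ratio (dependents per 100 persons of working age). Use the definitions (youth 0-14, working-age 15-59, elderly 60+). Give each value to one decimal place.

Youth dependency ratio: 16.8
Old-age dependency ratio: 24.5
Total dependency ratio: 41.3

0–14: 3,121 + 1,960 + 2,952 = 8,033
15–59: 4,916 + 4,905 + 6,674 + 4,658 + 4,488 + 6,448 + 4,480 + 5,925 + 5,428 = 47,922
60+: 7,927 + 3,824 = 11,751
Youth dependency ratio = 8,033 / 47,922 × 100 = 16.8
Old-age dependency ratio = 11,751 / 47,922 × 100 = 24.5
Total dependency ratio = (8,033 + 11,751) / 47,922 × 100 = 19,784 / 47,922 × 100 = 41.3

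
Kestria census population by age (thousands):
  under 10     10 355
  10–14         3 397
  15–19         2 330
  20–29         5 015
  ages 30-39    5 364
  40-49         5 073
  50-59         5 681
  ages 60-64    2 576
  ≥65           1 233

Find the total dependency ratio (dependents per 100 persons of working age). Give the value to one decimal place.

0–14: 10 355 + 3 397 = 13 752
15–64: 2 330 + 5 015 + 5 364 + 5 073 + 5 681 + 2 576 = 26 039
65+: 1 233
Total dependency ratio = (13 752 + 1 233) / 26 039 × 100 = 14 985 / 26 039 × 100 = 57.5

Total dependency ratio: 57.5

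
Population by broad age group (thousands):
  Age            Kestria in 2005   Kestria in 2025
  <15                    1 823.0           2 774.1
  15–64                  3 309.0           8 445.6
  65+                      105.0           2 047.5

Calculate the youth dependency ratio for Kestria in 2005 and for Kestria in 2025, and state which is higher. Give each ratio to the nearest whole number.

Kestria in 2005: 55
Kestria in 2025: 33
Higher: Kestria in 2005

Kestria in 2005: 1 823.0 / 3 309.0 × 100 = 55
Kestria in 2025: 2 774.1 / 8 445.6 × 100 = 33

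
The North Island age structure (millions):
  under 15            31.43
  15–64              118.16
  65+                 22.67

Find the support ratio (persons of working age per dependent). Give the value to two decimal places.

Support ratio: 2.18

Support ratio = 118.16 / (31.43 + 22.67) = 118.16 / 54.10 = 2.18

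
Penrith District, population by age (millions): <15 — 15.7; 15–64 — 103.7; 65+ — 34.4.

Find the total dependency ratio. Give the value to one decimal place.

Total dependency ratio: 48.3

Total dependency ratio = (15.7 + 34.4) / 103.7 × 100 = 50.1 / 103.7 × 100 = 48.3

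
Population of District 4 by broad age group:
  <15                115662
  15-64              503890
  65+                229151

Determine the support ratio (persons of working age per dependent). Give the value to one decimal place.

Support ratio: 1.5

Support ratio = 503890 / (115662 + 229151) = 503890 / 344813 = 1.5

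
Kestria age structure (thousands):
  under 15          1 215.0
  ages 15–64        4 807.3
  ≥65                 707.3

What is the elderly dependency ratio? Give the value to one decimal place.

Old-age dependency ratio = 707.3 / 4 807.3 × 100 = 14.7

Old-age dependency ratio: 14.7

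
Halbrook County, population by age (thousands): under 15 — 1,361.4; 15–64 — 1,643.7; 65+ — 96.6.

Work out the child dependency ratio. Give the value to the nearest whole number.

Youth dependency ratio: 83

Youth dependency ratio = 1,361.4 / 1,643.7 × 100 = 83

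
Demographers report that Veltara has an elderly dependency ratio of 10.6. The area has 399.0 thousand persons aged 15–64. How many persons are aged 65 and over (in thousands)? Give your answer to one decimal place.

Old-age dependency ratio = elderly / working-age × 100
10.6 = E / 399.0 × 100
⇒ 42.3

Aged 65 and over: 42.3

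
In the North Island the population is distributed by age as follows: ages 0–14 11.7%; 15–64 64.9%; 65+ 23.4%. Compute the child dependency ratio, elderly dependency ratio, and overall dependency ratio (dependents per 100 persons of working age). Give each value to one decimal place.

Youth dependency ratio: 18.0
Old-age dependency ratio: 36.1
Total dependency ratio: 54.1

Youth dependency ratio = 11.7 / 64.9 × 100 = 18.0
Old-age dependency ratio = 23.4 / 64.9 × 100 = 36.1
Total dependency ratio = (11.7 + 23.4) / 64.9 × 100 = 35.1 / 64.9 × 100 = 54.1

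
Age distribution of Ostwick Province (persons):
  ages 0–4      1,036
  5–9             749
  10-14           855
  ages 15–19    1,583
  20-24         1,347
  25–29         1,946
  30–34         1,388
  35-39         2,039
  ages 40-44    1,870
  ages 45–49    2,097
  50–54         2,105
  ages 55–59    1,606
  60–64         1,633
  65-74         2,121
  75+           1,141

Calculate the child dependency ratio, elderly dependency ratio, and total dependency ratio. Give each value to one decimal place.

0–14: 1,036 + 749 + 855 = 2,640
15–64: 1,583 + 1,347 + 1,946 + 1,388 + 2,039 + 1,870 + 2,097 + 2,105 + 1,606 + 1,633 = 17,614
65+: 2,121 + 1,141 = 3,262
Youth dependency ratio = 2,640 / 17,614 × 100 = 15.0
Old-age dependency ratio = 3,262 / 17,614 × 100 = 18.5
Total dependency ratio = (2,640 + 3,262) / 17,614 × 100 = 5,902 / 17,614 × 100 = 33.5

Youth dependency ratio: 15.0
Old-age dependency ratio: 18.5
Total dependency ratio: 33.5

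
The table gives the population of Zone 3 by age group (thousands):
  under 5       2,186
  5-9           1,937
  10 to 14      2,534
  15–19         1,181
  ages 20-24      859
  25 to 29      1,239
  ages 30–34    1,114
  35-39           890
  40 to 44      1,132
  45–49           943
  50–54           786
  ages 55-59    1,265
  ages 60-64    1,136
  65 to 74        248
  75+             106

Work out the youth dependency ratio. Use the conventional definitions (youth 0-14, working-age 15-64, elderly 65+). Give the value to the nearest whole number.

0–14: 2,186 + 1,937 + 2,534 = 6,657
15–64: 1,181 + 859 + 1,239 + 1,114 + 890 + 1,132 + 943 + 786 + 1,265 + 1,136 = 10,545
65+: 248 + 106 = 354
Youth dependency ratio = 6,657 / 10,545 × 100 = 63

Youth dependency ratio: 63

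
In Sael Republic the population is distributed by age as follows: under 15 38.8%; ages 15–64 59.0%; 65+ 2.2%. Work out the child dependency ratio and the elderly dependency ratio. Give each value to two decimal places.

Youth dependency ratio: 65.76
Old-age dependency ratio: 3.73

Youth dependency ratio = 38.8 / 59.0 × 100 = 65.76
Old-age dependency ratio = 2.2 / 59.0 × 100 = 3.73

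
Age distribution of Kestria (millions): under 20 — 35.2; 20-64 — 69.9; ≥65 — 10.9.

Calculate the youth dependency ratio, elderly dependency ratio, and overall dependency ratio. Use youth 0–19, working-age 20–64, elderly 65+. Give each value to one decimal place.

Youth dependency ratio = 35.2 / 69.9 × 100 = 50.4
Old-age dependency ratio = 10.9 / 69.9 × 100 = 15.6
Total dependency ratio = (35.2 + 10.9) / 69.9 × 100 = 46.1 / 69.9 × 100 = 66.0

Youth dependency ratio: 50.4
Old-age dependency ratio: 15.6
Total dependency ratio: 66.0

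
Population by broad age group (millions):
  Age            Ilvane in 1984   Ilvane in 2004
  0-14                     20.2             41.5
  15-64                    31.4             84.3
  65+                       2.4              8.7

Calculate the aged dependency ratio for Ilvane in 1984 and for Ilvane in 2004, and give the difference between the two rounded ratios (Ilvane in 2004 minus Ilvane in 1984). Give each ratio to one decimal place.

Ilvane in 1984: 7.6
Ilvane in 2004: 10.3
Difference: +2.7

Ilvane in 1984: 2.4 / 31.4 × 100 = 7.6
Ilvane in 2004: 8.7 / 84.3 × 100 = 10.3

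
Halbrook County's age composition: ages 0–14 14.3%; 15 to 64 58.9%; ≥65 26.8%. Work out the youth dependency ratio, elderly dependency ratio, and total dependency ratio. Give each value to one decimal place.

Youth dependency ratio = 14.3 / 58.9 × 100 = 24.3
Old-age dependency ratio = 26.8 / 58.9 × 100 = 45.5
Total dependency ratio = (14.3 + 26.8) / 58.9 × 100 = 41.1 / 58.9 × 100 = 69.8

Youth dependency ratio: 24.3
Old-age dependency ratio: 45.5
Total dependency ratio: 69.8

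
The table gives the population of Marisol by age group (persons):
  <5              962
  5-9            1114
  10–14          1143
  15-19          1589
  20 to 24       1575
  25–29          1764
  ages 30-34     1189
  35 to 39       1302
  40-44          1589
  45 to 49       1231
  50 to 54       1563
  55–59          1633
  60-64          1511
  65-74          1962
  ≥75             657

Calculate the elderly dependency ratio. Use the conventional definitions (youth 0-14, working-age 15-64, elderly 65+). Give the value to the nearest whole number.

Old-age dependency ratio: 18

0–14: 962 + 1114 + 1143 = 3219
15–64: 1589 + 1575 + 1764 + 1189 + 1302 + 1589 + 1231 + 1563 + 1633 + 1511 = 14946
65+: 1962 + 657 = 2619
Old-age dependency ratio = 2619 / 14946 × 100 = 18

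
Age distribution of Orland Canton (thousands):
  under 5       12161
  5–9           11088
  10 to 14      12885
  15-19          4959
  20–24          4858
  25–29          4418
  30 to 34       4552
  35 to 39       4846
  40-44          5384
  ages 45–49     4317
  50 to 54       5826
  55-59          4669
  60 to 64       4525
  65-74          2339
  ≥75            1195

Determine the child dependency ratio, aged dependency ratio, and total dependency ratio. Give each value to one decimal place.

0–14: 12161 + 11088 + 12885 = 36134
15–64: 4959 + 4858 + 4418 + 4552 + 4846 + 5384 + 4317 + 5826 + 4669 + 4525 = 48354
65+: 2339 + 1195 = 3534
Youth dependency ratio = 36134 / 48354 × 100 = 74.7
Old-age dependency ratio = 3534 / 48354 × 100 = 7.3
Total dependency ratio = (36134 + 3534) / 48354 × 100 = 39668 / 48354 × 100 = 82.0

Youth dependency ratio: 74.7
Old-age dependency ratio: 7.3
Total dependency ratio: 82.0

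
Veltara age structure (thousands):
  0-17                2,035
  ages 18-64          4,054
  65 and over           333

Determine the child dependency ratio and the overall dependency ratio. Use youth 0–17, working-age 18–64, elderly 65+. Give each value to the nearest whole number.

Youth dependency ratio = 2,035 / 4,054 × 100 = 50
Total dependency ratio = (2,035 + 333) / 4,054 × 100 = 2,368 / 4,054 × 100 = 58

Youth dependency ratio: 50
Total dependency ratio: 58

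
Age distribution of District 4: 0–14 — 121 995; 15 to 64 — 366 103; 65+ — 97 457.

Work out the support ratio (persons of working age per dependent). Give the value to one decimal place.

Support ratio: 1.7

Support ratio = 366 103 / (121 995 + 97 457) = 366 103 / 219 452 = 1.7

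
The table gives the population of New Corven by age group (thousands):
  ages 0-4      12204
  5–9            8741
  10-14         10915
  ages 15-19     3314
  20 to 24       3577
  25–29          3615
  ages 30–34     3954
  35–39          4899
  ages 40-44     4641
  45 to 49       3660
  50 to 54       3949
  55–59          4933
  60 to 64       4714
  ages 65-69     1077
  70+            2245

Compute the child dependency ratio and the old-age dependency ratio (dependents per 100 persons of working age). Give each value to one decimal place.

Youth dependency ratio: 77.2
Old-age dependency ratio: 8.1

0–14: 12204 + 8741 + 10915 = 31860
15–64: 3314 + 3577 + 3615 + 3954 + 4899 + 4641 + 3660 + 3949 + 4933 + 4714 = 41256
65+: 1077 + 2245 = 3322
Youth dependency ratio = 31860 / 41256 × 100 = 77.2
Old-age dependency ratio = 3322 / 41256 × 100 = 8.1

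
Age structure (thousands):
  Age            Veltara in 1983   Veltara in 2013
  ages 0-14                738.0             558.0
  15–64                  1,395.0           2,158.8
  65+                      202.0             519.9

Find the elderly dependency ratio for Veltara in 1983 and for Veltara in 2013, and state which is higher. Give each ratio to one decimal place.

Veltara in 1983: 202.0 / 1,395.0 × 100 = 14.5
Veltara in 2013: 519.9 / 2,158.8 × 100 = 24.1

Veltara in 1983: 14.5
Veltara in 2013: 24.1
Higher: Veltara in 2013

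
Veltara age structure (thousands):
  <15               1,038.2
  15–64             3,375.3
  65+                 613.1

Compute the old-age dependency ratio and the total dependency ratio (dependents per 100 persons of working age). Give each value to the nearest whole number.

Old-age dependency ratio: 18
Total dependency ratio: 49

Old-age dependency ratio = 613.1 / 3,375.3 × 100 = 18
Total dependency ratio = (1,038.2 + 613.1) / 3,375.3 × 100 = 1,651.3 / 3,375.3 × 100 = 49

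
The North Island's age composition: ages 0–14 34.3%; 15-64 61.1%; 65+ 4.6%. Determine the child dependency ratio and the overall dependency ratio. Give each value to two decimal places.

Youth dependency ratio = 34.3 / 61.1 × 100 = 56.14
Total dependency ratio = (34.3 + 4.6) / 61.1 × 100 = 38.9 / 61.1 × 100 = 63.67

Youth dependency ratio: 56.14
Total dependency ratio: 63.67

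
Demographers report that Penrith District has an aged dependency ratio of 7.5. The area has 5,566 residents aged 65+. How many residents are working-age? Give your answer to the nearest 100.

Working-age: 74,200

Old-age dependency ratio = elderly / working-age × 100
7.5 = 5,566 / W × 100
⇒ 74,200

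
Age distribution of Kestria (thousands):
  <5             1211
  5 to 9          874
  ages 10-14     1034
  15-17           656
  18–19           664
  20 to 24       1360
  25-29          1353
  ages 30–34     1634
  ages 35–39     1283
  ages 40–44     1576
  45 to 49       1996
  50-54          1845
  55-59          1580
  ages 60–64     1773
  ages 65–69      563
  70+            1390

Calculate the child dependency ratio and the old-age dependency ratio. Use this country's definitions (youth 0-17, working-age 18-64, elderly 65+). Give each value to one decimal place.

0–17: 1211 + 874 + 1034 + 656 = 3775
18–64: 664 + 1360 + 1353 + 1634 + 1283 + 1576 + 1996 + 1845 + 1580 + 1773 = 15064
65+: 563 + 1390 = 1953
Youth dependency ratio = 3775 / 15064 × 100 = 25.1
Old-age dependency ratio = 1953 / 15064 × 100 = 13.0

Youth dependency ratio: 25.1
Old-age dependency ratio: 13.0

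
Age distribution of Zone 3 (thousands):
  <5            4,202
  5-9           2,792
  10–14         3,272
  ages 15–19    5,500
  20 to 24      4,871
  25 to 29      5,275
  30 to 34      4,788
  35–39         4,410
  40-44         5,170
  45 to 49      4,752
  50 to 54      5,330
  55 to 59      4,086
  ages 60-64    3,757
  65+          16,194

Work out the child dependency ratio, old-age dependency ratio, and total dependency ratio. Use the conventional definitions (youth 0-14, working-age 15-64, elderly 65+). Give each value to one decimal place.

0–14: 4,202 + 2,792 + 3,272 = 10,266
15–64: 5,500 + 4,871 + 5,275 + 4,788 + 4,410 + 5,170 + 4,752 + 5,330 + 4,086 + 3,757 = 47,939
65+: 16,194
Youth dependency ratio = 10,266 / 47,939 × 100 = 21.4
Old-age dependency ratio = 16,194 / 47,939 × 100 = 33.8
Total dependency ratio = (10,266 + 16,194) / 47,939 × 100 = 26,460 / 47,939 × 100 = 55.2

Youth dependency ratio: 21.4
Old-age dependency ratio: 33.8
Total dependency ratio: 55.2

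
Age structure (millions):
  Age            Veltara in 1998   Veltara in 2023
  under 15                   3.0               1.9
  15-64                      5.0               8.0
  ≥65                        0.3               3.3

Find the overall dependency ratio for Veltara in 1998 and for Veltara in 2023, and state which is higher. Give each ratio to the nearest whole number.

Veltara in 1998: 66
Veltara in 2023: 65
Higher: Veltara in 1998

Veltara in 1998: (3.0 + 0.3) / 5.0 × 100 = 3.3 / 5.0 × 100 = 66
Veltara in 2023: (1.9 + 3.3) / 8.0 × 100 = 5.2 / 8.0 × 100 = 65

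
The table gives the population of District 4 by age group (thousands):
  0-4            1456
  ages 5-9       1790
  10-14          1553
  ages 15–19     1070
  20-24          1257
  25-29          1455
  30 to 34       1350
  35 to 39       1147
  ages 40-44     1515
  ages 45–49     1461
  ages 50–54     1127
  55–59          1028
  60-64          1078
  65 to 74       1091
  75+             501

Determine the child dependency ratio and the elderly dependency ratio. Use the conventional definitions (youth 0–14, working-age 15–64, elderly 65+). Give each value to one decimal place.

Youth dependency ratio: 38.4
Old-age dependency ratio: 12.7

0–14: 1456 + 1790 + 1553 = 4799
15–64: 1070 + 1257 + 1455 + 1350 + 1147 + 1515 + 1461 + 1127 + 1028 + 1078 = 12488
65+: 1091 + 501 = 1592
Youth dependency ratio = 4799 / 12488 × 100 = 38.4
Old-age dependency ratio = 1592 / 12488 × 100 = 12.7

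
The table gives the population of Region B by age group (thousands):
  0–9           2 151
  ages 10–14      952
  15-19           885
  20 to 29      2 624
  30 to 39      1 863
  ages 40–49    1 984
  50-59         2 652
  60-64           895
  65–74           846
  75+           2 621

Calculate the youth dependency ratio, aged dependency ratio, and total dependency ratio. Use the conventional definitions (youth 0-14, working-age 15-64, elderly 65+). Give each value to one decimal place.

Youth dependency ratio: 28.5
Old-age dependency ratio: 31.8
Total dependency ratio: 60.3

0–14: 2 151 + 952 = 3 103
15–64: 885 + 2 624 + 1 863 + 1 984 + 2 652 + 895 = 10 903
65+: 846 + 2 621 = 3 467
Youth dependency ratio = 3 103 / 10 903 × 100 = 28.5
Old-age dependency ratio = 3 467 / 10 903 × 100 = 31.8
Total dependency ratio = (3 103 + 3 467) / 10 903 × 100 = 6 570 / 10 903 × 100 = 60.3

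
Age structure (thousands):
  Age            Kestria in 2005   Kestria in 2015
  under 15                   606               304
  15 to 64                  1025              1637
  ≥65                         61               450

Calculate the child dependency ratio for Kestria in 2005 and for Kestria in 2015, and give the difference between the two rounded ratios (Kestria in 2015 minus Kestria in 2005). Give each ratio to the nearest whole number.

Kestria in 2005: 606 / 1025 × 100 = 59
Kestria in 2015: 304 / 1637 × 100 = 19

Kestria in 2005: 59
Kestria in 2015: 19
Difference: -40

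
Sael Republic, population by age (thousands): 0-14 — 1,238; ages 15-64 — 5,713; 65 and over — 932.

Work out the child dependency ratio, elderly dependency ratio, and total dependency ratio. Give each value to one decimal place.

Youth dependency ratio: 21.7
Old-age dependency ratio: 16.3
Total dependency ratio: 38.0

Youth dependency ratio = 1,238 / 5,713 × 100 = 21.7
Old-age dependency ratio = 932 / 5,713 × 100 = 16.3
Total dependency ratio = (1,238 + 932) / 5,713 × 100 = 2,170 / 5,713 × 100 = 38.0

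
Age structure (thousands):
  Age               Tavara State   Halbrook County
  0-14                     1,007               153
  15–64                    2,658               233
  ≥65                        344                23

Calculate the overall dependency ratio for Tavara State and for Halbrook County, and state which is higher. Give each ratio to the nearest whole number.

Tavara State: (1,007 + 344) / 2,658 × 100 = 1,351 / 2,658 × 100 = 51
Halbrook County: (153 + 23) / 233 × 100 = 176 / 233 × 100 = 76

Tavara State: 51
Halbrook County: 76
Higher: Halbrook County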